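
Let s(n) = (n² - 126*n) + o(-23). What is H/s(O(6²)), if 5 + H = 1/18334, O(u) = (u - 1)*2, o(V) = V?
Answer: 91669/72290962 ≈ 0.0012681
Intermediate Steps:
O(u) = -2 + 2*u (O(u) = (-1 + u)*2 = -2 + 2*u)
H = -91669/18334 (H = -5 + 1/18334 = -91669/18334 ≈ -4.9999)
s(n) = -23 + n² - 126*n (s(n) = (n² - 126*n) - 23 = -23 + n² - 126*n)
H/s(O(6²)) = -91669/(18334*(-23 + (-2 + 2*6²)² - 126*(-2 + 2*6²))) = -91669/(18334*(-23 + (-2 + 2*36)² - 126*(-2 + 2*36))) = -91669/(18334*(-23 + (-2 + 72)² - 126*(-2 + 72))) = -91669/(18334*(-23 + 70² - 126*70)) = -91669/(18334*(-23 + 4900 - 8820)) = -91669/18334/(-3943) = -91669/18334*(-1/3943) = 91669/72290962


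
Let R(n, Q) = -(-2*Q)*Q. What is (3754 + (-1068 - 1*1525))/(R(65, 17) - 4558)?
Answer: -1161/3980 ≈ -0.29171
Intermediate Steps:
R(n, Q) = 2*Q² (R(n, Q) = -(-2)*Q² = 2*Q²)
(3754 + (-1068 - 1*1525))/(R(65, 17) - 4558) = (3754 + (-1068 - 1*1525))/(2*17² - 4558) = (3754 + (-1068 - 1525))/(2*289 - 4558) = (3754 - 2593)/(578 - 4558) = 1161/(-3980) = 1161*(-1/3980) = -1161/3980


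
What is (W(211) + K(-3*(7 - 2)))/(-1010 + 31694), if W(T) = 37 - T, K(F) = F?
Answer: -63/10228 ≈ -0.0061596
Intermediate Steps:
(W(211) + K(-3*(7 - 2)))/(-1010 + 31694) = ((37 - 1*211) - 3*(7 - 2))/(-1010 + 31694) = ((37 - 211) - 3*5)/30684 = (-174 - 15)*(1/30684) = -189*1/30684 = -63/10228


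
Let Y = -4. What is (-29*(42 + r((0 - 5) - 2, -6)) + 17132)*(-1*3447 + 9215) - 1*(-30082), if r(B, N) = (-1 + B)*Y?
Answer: 86469330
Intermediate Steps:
r(B, N) = 4 - 4*B (r(B, N) = (-1 + B)*(-4) = 4 - 4*B)
(-29*(42 + r((0 - 5) - 2, -6)) + 17132)*(-1*3447 + 9215) - 1*(-30082) = (-29*(42 + (4 - 4*((0 - 5) - 2))) + 17132)*(-1*3447 + 9215) - 1*(-30082) = (-29*(42 + (4 - 4*(-5 - 2))) + 17132)*(-3447 + 9215) + 30082 = (-29*(42 + (4 - 4*(-7))) + 17132)*5768 + 30082 = (-29*(42 + (4 + 28)) + 17132)*5768 + 30082 = (-29*(42 + 32) + 17132)*5768 + 30082 = (-29*74 + 17132)*5768 + 30082 = (-2146 + 17132)*5768 + 30082 = 14986*5768 + 30082 = 86439248 + 30082 = 86469330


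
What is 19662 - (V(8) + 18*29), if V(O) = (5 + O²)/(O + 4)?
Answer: 76537/4 ≈ 19134.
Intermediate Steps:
V(O) = (5 + O²)/(4 + O)
19662 - (V(8) + 18*29) = 19662 - ((5 + 8²)/(4 + 8) + 18*29) = 19662 - ((5 + 64)/12 + 522) = 19662 - ((1/12)*69 + 522) = 19662 - (23/4 + 522) = 19662 - 1*2111/4 = 19662 - 2111/4 = 76537/4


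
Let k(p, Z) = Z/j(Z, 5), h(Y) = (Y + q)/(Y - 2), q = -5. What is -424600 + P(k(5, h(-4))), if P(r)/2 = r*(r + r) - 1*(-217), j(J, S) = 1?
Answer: -424157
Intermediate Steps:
h(Y) = (-5 + Y)/(-2 + Y) (h(Y) = (Y - 5)/(Y - 2) = (-5 + Y)/(-2 + Y))
k(p, Z) = Z (k(p, Z) = Z/1 = Z*1 = Z)
P(r) = 434 + 4*r² (P(r) = 2*(r*(r + r) - 1*(-217)) = 2*(r*(2*r) + 217) = 2*(2*r² + 217) = 2*(217 + 2*r²) = 434 + 4*r²)
-424600 + P(k(5, h(-4))) = -424600 + (434 + 4*((-5 - 4)/(-2 - 4))²) = -424600 + (434 + 4*(-9/(-6))²) = -424600 + (434 + 4*(-⅙*(-9))²) = -424600 + (434 + 4*(3/2)²) = -424600 + (434 + 4*(9/4)) = -424600 + (434 + 9) = -424600 + 443 = -424157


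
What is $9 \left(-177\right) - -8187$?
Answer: $6594$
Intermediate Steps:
$9 \left(-177\right) - -8187 = -1593 + 8187 = 6594$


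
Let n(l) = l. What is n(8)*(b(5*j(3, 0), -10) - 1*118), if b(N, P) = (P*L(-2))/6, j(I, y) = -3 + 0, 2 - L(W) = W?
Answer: -2992/3 ≈ -997.33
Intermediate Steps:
L(W) = 2 - W
j(I, y) = -3
b(N, P) = 2*P/3 (b(N, P) = (P*(2 - 1*(-2)))/6 = (P*(2 + 2))*(⅙) = (P*4)*(⅙) = (4*P)*(⅙) = 2*P/3)
n(8)*(b(5*j(3, 0), -10) - 1*118) = 8*((⅔)*(-10) - 1*118) = 8*(-20/3 - 118) = 8*(-374/3) = -2992/3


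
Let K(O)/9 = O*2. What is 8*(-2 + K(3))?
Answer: 416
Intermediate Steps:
K(O) = 18*O (K(O) = 9*(O*2) = 9*(2*O) = 18*O)
8*(-2 + K(3)) = 8*(-2 + 18*3) = 8*(-2 + 54) = 8*52 = 416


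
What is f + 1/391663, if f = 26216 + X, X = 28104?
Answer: 21275134161/391663 ≈ 54320.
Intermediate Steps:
f = 54320 (f = 26216 + 28104 = 54320)
f + 1/391663 = 54320 + 1/391663 = 21275134161/391663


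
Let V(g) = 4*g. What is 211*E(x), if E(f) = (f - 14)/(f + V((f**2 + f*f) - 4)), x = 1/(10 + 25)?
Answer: 1203755/6519 ≈ 184.65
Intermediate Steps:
x = 1/35 ≈ 0.028571
E(f) = (-14 + f)/(-16 + f + 8*f**2) (E(f) = (f - 14)/(f + 4*((f**2 + f*f) - 4)) = (-14 + f)/(f + 4*((f**2 + f**2) - 4)) = (-14 + f)/(f + 4*(2*f**2 - 4)) = (-14 + f)/(f + 4*(-4 + 2*f**2)) = (-14 + f)/(f + (-16 + 8*f**2)) = (-14 + f)/(-16 + f + 8*f**2))
211*E(x) = 211*((-14 + 1/35)/(-16 + 1/35 + 8*(1/35)**2)) = 211*(-489/35/(-16 + 1/35 + 8*(1/1225))) = 211*(-489/35/(-16 + 1/35 + 8/1225)) = 211*(-489/35/(-19557/1225)) = 211*(-1225/19557*(-489/35)) = 211*(5705/6519) = 1203755/6519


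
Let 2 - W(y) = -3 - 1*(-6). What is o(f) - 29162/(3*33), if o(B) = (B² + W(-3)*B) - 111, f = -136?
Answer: 1804417/99 ≈ 18226.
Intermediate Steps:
W(y) = -1 (W(y) = 2 - (-3 - 1*(-6)) = 2 - (-3 + 6) = 2 - 1*3 = 2 - 3 = -1)
o(B) = -111 + B² - B (o(B) = (B² - B) - 111 = -111 + B² - B)
o(f) - 29162/(3*33) = (-111 + (-136)² - 1*(-136)) - 29162/(3*33) = (-111 + 18496 + 136) - 29162/99 = 18521 - 29162*1/99 = 18521 - 29162/99 = 1804417/99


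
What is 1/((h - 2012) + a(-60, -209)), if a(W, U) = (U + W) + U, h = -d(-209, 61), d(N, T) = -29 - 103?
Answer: -1/2358 ≈ -0.00042409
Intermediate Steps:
d(N, T) = -132
h = 132 (h = -1*(-132) = 132)
a(W, U) = W + 2*U
1/((h - 2012) + a(-60, -209)) = 1/((132 - 2012) + (-60 + 2*(-209))) = 1/(-1880 + (-60 - 418)) = 1/(-1880 - 478) = 1/(-2358) = -1/2358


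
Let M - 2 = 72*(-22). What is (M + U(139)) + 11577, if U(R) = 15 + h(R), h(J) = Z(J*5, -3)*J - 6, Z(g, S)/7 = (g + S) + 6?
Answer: 689158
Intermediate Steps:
Z(g, S) = 42 + 7*S + 7*g (Z(g, S) = 7*((g + S) + 6) = 7*((S + g) + 6) = 7*(6 + S + g) = 42 + 7*S + 7*g)
M = -1582 (M = 2 + 72*(-22) = 2 - 1584 = -1582)
h(J) = -6 + J*(21 + 35*J) (h(J) = (42 + 7*(-3) + 7*(J*5))*J - 6 = (42 - 21 + 7*(5*J))*J - 6 = (42 - 21 + 35*J)*J - 6 = (21 + 35*J)*J - 6 = J*(21 + 35*J) - 6 = -6 + J*(21 + 35*J))
U(R) = 9 + 7*R*(3 + 5*R) (U(R) = 15 + (-6 + 7*R*(3 + 5*R)) = 9 + 7*R*(3 + 5*R))
(M + U(139)) + 11577 = (-1582 + (9 + 7*139*(3 + 5*139))) + 11577 = (-1582 + (9 + 7*139*(3 + 695))) + 11577 = (-1582 + (9 + 7*139*698)) + 11577 = (-1582 + (9 + 679154)) + 11577 = (-1582 + 679163) + 11577 = 677581 + 11577 = 689158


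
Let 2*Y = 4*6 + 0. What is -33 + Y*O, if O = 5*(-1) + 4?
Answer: -45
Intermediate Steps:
Y = 12 (Y = (4*6 + 0)/2 = (24 + 0)/2 = (1/2)*24 = 12)
O = -1 (O = -5 + 4 = -1)
-33 + Y*O = -33 + 12*(-1) = -33 - 12 = -45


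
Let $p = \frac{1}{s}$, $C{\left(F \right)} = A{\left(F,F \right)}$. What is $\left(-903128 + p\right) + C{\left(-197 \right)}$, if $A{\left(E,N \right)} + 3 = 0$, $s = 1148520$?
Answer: $- \frac{1037264016119}{1148520} \approx -9.0313 \cdot 10^{5}$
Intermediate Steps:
$A{\left(E,N \right)} = -3$ ($A{\left(E,N \right)} = -3 + 0 = -3$)
$C{\left(F \right)} = -3$
$p = \frac{1}{1148520} \approx 8.7069 \cdot 10^{-7}$
$\left(-903128 + p\right) + C{\left(-197 \right)} = \left(-903128 + \frac{1}{1148520}\right) - 3 = - \frac{1037260570559}{1148520} - 3 = - \frac{1037264016119}{1148520}$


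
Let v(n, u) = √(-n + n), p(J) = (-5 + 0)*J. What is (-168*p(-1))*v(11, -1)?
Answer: 0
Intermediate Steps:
p(J) = -5*J
v(n, u) = 0 (v(n, u) = √0 = 0)
(-168*p(-1))*v(11, -1) = -(-840)*(-1)*0 = -168*5*0 = -840*0 = 0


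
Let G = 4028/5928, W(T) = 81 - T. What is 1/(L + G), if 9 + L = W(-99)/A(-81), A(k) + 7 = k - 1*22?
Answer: -858/8543 ≈ -0.10043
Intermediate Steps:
A(k) = -29 + k (A(k) = -7 + (k - 1*22) = -7 + (k - 22) = -7 + (-22 + k) = -29 + k)
G = 53/78 (G = 4028*(1/5928) = 53/78 ≈ 0.67949)
L = -117/11 (L = -9 + (81 - 1*(-99))/(-29 - 81) = -9 + (81 + 99)/(-110) = -9 + 180*(-1/110) = -9 - 18/11 = -117/11 ≈ -10.636)
1/(L + G) = 1/(-117/11 + 53/78) = 1/(-8543/858) = -858/8543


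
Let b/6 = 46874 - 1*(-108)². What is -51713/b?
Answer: -51713/211260 ≈ -0.24478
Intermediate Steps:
b = 211260 (b = 6*(46874 - 1*(-108)²) = 6*(46874 - 1*11664) = 6*(46874 - 11664) = 6*35210 = 211260)
-51713/b = -51713/211260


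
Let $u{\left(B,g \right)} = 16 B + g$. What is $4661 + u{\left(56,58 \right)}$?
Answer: $5615$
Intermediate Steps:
$u{\left(B,g \right)} = g + 16 B$
$4661 + u{\left(56,58 \right)} = 4661 + \left(58 + 16 \cdot 56\right) = 4661 + \left(58 + 896\right) = 4661 + 954 = 5615$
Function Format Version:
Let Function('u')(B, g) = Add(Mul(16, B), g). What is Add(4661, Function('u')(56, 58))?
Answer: 5615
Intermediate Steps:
Function('u')(B, g) = Add(g, Mul(16, B))
Add(4661, Function('u')(56, 58)) = Add(4661, Add(58, Mul(16, 56))) = Add(4661, Add(58, 896)) = Add(4661, 954) = 5615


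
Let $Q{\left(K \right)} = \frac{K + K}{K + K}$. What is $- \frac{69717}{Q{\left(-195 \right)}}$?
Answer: $-69717$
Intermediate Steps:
$Q{\left(K \right)} = 1$ ($Q{\left(K \right)} = \frac{2 K}{2 K} = 2 K \frac{1}{2 K} = 1$)
$- \frac{69717}{Q{\left(-195 \right)}} = - \frac{69717}{1} = \left(-69717\right) 1 = -69717$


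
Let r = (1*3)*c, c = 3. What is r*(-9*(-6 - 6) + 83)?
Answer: 1719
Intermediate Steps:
r = 9 (r = (1*3)*3 = 3*3 = 9)
r*(-9*(-6 - 6) + 83) = 9*(-9*(-6 - 6) + 83) = 9*(-9*(-12) + 83) = 9*(108 + 83) = 9*191 = 1719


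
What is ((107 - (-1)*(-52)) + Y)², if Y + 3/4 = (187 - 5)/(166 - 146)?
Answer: 1605289/400 ≈ 4013.2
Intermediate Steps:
Y = 167/20 (Y = -¾ + (187 - 5)/(166 - 146) = -¾ + 182/20 = -¾ + 182*(1/20) = -¾ + 91/10 = 167/20 ≈ 8.3500)
((107 - (-1)*(-52)) + Y)² = ((107 - (-1)*(-52)) + 167/20)² = ((107 - 1*52) + 167/20)² = ((107 - 52) + 167/20)² = (55 + 167/20)² = (1267/20)² = 1605289/400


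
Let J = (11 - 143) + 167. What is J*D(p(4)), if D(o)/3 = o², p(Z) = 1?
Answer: 105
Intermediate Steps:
J = 35 (J = -132 + 167 = 35)
D(o) = 3*o²
J*D(p(4)) = 35*(3*1²) = 35*(3*1) = 35*3 = 105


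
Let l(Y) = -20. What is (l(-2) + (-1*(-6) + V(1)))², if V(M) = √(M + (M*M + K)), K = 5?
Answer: (14 - √7)² ≈ 128.92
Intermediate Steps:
V(M) = √(5 + M + M²) (V(M) = √(M + (M*M + 5)) = √(M + (M² + 5)) = √(M + (5 + M²)) = √(5 + M + M²))
(l(-2) + (-1*(-6) + V(1)))² = (-20 + (-1*(-6) + √(5 + 1 + 1²)))² = (-20 + (6 + √(5 + 1 + 1)))² = (-20 + (6 + √7))² = (-14 + √7)²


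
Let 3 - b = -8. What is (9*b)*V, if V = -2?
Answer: -198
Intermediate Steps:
b = 11 (b = 3 - 1*(-8) = 3 + 8 = 11)
(9*b)*V = (9*11)*(-2) = 99*(-2) = -198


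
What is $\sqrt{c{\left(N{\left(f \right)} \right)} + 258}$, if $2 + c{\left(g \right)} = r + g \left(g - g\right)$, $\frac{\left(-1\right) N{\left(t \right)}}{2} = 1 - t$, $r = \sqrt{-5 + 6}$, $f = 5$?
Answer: $\sqrt{257} \approx 16.031$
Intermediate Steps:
$r = 1$ ($r = \sqrt{1} = 1$)
$N{\left(t \right)} = -2 + 2 t$ ($N{\left(t \right)} = - 2 \left(1 - t\right) = -2 + 2 t$)
$c{\left(g \right)} = -1$ ($c{\left(g \right)} = -2 + \left(1 + g \left(g - g\right)\right) = -2 + \left(1 + g 0\right) = -2 + \left(1 + 0\right) = -2 + 1 = -1$)
$\sqrt{c{\left(N{\left(f \right)} \right)} + 258} = \sqrt{-1 + 258} = \sqrt{257}$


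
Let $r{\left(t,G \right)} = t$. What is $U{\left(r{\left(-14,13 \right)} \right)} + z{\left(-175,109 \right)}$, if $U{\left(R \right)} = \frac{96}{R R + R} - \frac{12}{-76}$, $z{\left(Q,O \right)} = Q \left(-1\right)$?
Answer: $\frac{303760}{1729} \approx 175.69$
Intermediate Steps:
$z{\left(Q,O \right)} = - Q$
$U{\left(R \right)} = \frac{3}{19} + \frac{96}{R + R^{2}}$ ($U{\left(R \right)} = \frac{96}{R^{2} + R} - - \frac{3}{19} = \frac{96}{R + R^{2}} + \frac{3}{19} = \frac{3}{19} + \frac{96}{R + R^{2}}$)
$U{\left(r{\left(-14,13 \right)} \right)} + z{\left(-175,109 \right)} = \frac{3 \left(608 - 14 + \left(-14\right)^{2}\right)}{19 \left(-14\right) \left(1 - 14\right)} - -175 = \frac{3}{19} \left(- \frac{1}{14}\right) \frac{1}{-13} \left(608 - 14 + 196\right) + 175 = \frac{3}{19} \left(- \frac{1}{14}\right) \left(- \frac{1}{13}\right) 790 + 175 = \frac{1185}{1729} + 175 = \frac{303760}{1729}$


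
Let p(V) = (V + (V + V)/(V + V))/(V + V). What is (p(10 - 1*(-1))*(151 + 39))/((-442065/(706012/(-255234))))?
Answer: 26828456/41371006677 ≈ 0.00064848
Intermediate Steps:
p(V) = (1 + V)/(2*V) (p(V) = (V + (2*V)/((2*V)))/((2*V)) = (V + (2*V)*(1/(2*V)))*(1/(2*V)) = (V + 1)*(1/(2*V)) = (1 + V)*(1/(2*V)) = (1 + V)/(2*V))
(p(10 - 1*(-1))*(151 + 39))/((-442065/(706012/(-255234)))) = (((1 + (10 - 1*(-1)))/(2*(10 - 1*(-1))))*(151 + 39))/((-442065/(706012/(-255234)))) = (((1 + (10 + 1))/(2*(10 + 1)))*190)/((-442065/(706012*(-1/255234)))) = (((½)*(1 + 11)/11)*190)/((-442065/(-353006/127617))) = (((½)*(1/11)*12)*190)/((-442065*(-127617/353006))) = ((6/11)*190)/(56415009105/353006) = (1140/11)*(353006/56415009105) = 26828456/41371006677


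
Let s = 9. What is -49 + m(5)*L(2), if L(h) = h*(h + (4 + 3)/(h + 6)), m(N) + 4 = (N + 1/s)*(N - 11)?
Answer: -745/3 ≈ -248.33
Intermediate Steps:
m(N) = -4 + (-11 + N)*(⅑ + N) (m(N) = -4 + (N + 1/9)*(N - 11) = -4 + (N + ⅑)*(-11 + N) = -4 + (⅑ + N)*(-11 + N) = -4 + (-11 + N)*(⅑ + N))
L(h) = h*(h + 7/(6 + h))
-49 + m(5)*L(2) = -49 + (-47/9 + 5² - 98/9*5)*(2*(7 + 2² + 6*2)/(6 + 2)) = -49 + (-47/9 + 25 - 490/9)*(2*(7 + 4 + 12)/8) = -49 - 208*23/(3*8) = -49 - 104/3*23/4 = -49 - 598/3 = -745/3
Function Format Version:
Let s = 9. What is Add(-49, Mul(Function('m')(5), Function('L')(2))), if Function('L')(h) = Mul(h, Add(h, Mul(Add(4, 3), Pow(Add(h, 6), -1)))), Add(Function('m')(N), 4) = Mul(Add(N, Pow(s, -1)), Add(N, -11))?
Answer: Rational(-745, 3) ≈ -248.33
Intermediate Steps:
Function('m')(N) = Add(-4, Mul(Add(-11, N), Add(Rational(1, 9), N))) (Function('m')(N) = Add(-4, Mul(Add(N, Pow(9, -1)), Add(N, -11))) = Add(-4, Mul(Add(N, Rational(1, 9)), Add(-11, N))) = Add(-4, Mul(Add(Rational(1, 9), N), Add(-11, N))) = Add(-4, Mul(Add(-11, N), Add(Rational(1, 9), N))))
Function('L')(h) = Mul(h, Add(h, Mul(7, Pow(Add(6, h), -1))))
Add(-49, Mul(Function('m')(5), Function('L')(2))) = Add(-49, Mul(Add(Rational(-47, 9), Pow(5, 2), Mul(Rational(-98, 9), 5)), Mul(2, Pow(Add(6, 2), -1), Add(7, Pow(2, 2), Mul(6, 2))))) = Add(-49, Mul(Add(Rational(-47, 9), 25, Rational(-490, 9)), Mul(2, Pow(8, -1), Add(7, 4, 12)))) = Add(-49, Mul(Rational(-104, 3), Mul(2, Rational(1, 8), 23))) = Add(-49, Mul(Rational(-104, 3), Rational(23, 4))) = Add(-49, Rational(-598, 3)) = Rational(-745, 3)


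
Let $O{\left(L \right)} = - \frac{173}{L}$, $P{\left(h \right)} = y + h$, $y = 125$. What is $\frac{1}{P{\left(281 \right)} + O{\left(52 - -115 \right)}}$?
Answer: $\frac{167}{67629} \approx 0.0024694$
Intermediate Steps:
$P{\left(h \right)} = 125 + h$
$\frac{1}{P{\left(281 \right)} + O{\left(52 - -115 \right)}} = \frac{1}{\left(125 + 281\right) - \frac{173}{52 - -115}} = \frac{1}{406 - \frac{173}{52 + 115}} = \frac{1}{406 - \frac{173}{167}} = \frac{1}{\frac{67629}{167}} = \frac{167}{67629}$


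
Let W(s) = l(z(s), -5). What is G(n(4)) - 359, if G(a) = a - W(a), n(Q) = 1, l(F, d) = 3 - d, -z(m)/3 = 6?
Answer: -366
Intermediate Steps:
z(m) = -18 (z(m) = -3*6 = -18)
W(s) = 8 (W(s) = 3 - 1*(-5) = 3 + 5 = 8)
G(a) = -8 + a (G(a) = a - 1*8 = a - 8 = -8 + a)
G(n(4)) - 359 = (-8 + 1) - 359 = -7 - 359 = -366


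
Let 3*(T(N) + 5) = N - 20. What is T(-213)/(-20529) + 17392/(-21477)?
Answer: -355264936/440901333 ≈ -0.80577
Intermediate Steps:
T(N) = -35/3 + N/3 (T(N) = -5 + (N - 20)/3 = -5 + (-20 + N)/3 = -5 + (-20/3 + N/3) = -35/3 + N/3)
T(-213)/(-20529) + 17392/(-21477) = (-35/3 + (1/3)*(-213))/(-20529) + 17392/(-21477) = (-35/3 - 71)*(-1/20529) + 17392*(-1/21477) = -248/3*(-1/20529) - 17392/21477 = 248/61587 - 17392/21477 = -355264936/440901333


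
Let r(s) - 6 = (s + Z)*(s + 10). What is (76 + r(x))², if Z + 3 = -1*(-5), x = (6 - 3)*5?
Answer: 257049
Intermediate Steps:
x = 15 (x = 3*5 = 15)
Z = 2 (Z = -3 - 1*(-5) = -3 + 5 = 2)
r(s) = 6 + (2 + s)*(10 + s) (r(s) = 6 + (s + 2)*(s + 10) = 6 + (2 + s)*(10 + s))
(76 + r(x))² = (76 + (26 + 15² + 12*15))² = (76 + (26 + 225 + 180))² = (76 + 431)² = 507² = 257049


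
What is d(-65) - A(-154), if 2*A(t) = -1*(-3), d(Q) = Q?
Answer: -133/2 ≈ -66.500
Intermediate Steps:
A(t) = 3/2 (A(t) = (-1*(-3))/2 = (1/2)*3 = 3/2)
d(-65) - A(-154) = -65 - 1*3/2 = -65 - 3/2 = -133/2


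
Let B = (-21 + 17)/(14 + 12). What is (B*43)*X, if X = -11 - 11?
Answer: 1892/13 ≈ 145.54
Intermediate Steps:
X = -22
B = -2/13 (B = -4/26 = -4*1/26 = -2/13 ≈ -0.15385)
(B*43)*X = -2/13*43*(-22) = -86/13*(-22) = 1892/13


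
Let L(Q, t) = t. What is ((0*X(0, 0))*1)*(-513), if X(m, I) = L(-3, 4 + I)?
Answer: 0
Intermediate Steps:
X(m, I) = 4 + I
((0*X(0, 0))*1)*(-513) = ((0*(4 + 0))*1)*(-513) = ((0*4)*1)*(-513) = (0*1)*(-513) = 0*(-513) = 0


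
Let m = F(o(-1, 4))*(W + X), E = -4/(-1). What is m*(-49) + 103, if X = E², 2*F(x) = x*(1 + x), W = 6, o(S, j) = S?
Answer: 103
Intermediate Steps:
E = 4 (E = -4*(-1) = 4)
F(x) = x*(1 + x)/2 (F(x) = (x*(1 + x))/2 = x*(1 + x)/2)
X = 16 (X = 4² = 16)
m = 0 (m = ((½)*(-1)*(1 - 1))*(6 + 16) = ((½)*(-1)*0)*22 = 0*22 = 0)
m*(-49) + 103 = 0*(-49) + 103 = 0 + 103 = 103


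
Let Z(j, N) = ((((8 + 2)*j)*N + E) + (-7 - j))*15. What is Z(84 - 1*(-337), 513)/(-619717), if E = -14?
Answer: -32389320/619717 ≈ -52.265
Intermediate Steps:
Z(j, N) = -315 - 15*j + 150*N*j (Z(j, N) = ((((8 + 2)*j)*N - 14) + (-7 - j))*15 = (((10*j)*N - 14) + (-7 - j))*15 = ((10*N*j - 14) + (-7 - j))*15 = ((-14 + 10*N*j) + (-7 - j))*15 = (-21 - j + 10*N*j)*15 = -315 - 15*j + 150*N*j)
Z(84 - 1*(-337), 513)/(-619717) = (-315 - 15*(84 - 1*(-337)) + 150*513*(84 - 1*(-337)))/(-619717) = (-315 - 15*(84 + 337) + 150*513*(84 + 337))*(-1/619717) = (-315 - 15*421 + 150*513*421)*(-1/619717) = (-315 - 6315 + 32395950)*(-1/619717) = 32389320*(-1/619717) = -32389320/619717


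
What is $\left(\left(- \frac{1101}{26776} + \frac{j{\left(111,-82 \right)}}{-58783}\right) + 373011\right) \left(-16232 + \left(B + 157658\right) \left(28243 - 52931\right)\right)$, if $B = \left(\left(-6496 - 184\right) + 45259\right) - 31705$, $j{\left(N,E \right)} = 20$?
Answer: $- \frac{298103497206119654439385}{196746701} \approx -1.5152 \cdot 10^{15}$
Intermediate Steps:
$B = 6874$ ($B = \left(\left(-6496 - 184\right) + 45259\right) - 31705 = \left(-6680 + 45259\right) - 31705 = 38579 - 31705 = 6874$)
$\left(\left(- \frac{1101}{26776} + \frac{j{\left(111,-82 \right)}}{-58783}\right) + 373011\right) \left(-16232 + \left(B + 157658\right) \left(28243 - 52931\right)\right) = \left(\left(- \frac{1101}{26776} + \frac{20}{-58783}\right) + 373011\right) \left(-16232 + \left(6874 + 157658\right) \left(28243 - 52931\right)\right) = \left(\left(\left(-1101\right) \frac{1}{26776} + 20 \left(- \frac{1}{58783}\right)\right) + 373011\right) \left(-16232 + 164532 \left(-24688\right)\right) = \left(\left(- \frac{1101}{26776} - \frac{20}{58783}\right) + 373011\right) \left(-16232 - 4061966016\right) = \left(- \frac{65255603}{1573973608} + 373011\right) \left(-4061982248\right) = \frac{587109404238085}{1573973608} \left(-4061982248\right) = - \frac{298103497206119654439385}{196746701}$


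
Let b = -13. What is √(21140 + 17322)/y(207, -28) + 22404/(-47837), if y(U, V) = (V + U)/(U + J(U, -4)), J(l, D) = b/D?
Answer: -22404/47837 + 841*√38462/716 ≈ 229.89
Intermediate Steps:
J(l, D) = -13/D
y(U, V) = (U + V)/(13/4 + U) (y(U, V) = (V + U)/(U - 13/(-4)) = (U + V)/(U - 13*(-¼)) = (U + V)/(U + 13/4) = (U + V)/(13/4 + U))
√(21140 + 17322)/y(207, -28) + 22404/(-47837) = √(21140 + 17322)/((4*(207 - 28)/(13 + 4*207))) + 22404/(-47837) = √38462/((4*179/(13 + 828))) + 22404*(-1/47837) = √38462/((4*179/841)) - 22404/47837 = √38462/((4*(1/841)*179)) - 22404/47837 = √38462/(716/841) - 22404/47837 = √38462*(841/716) - 22404/47837 = 841*√38462/716 - 22404/47837 = -22404/47837 + 841*√38462/716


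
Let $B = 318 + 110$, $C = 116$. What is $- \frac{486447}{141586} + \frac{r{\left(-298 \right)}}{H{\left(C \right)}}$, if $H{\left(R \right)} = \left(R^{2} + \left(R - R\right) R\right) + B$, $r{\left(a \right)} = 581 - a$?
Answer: $- \frac{1104896009}{327630004} \approx -3.3724$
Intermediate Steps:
$B = 428$
$H{\left(R \right)} = 428 + R^{2}$ ($H{\left(R \right)} = \left(R^{2} + \left(R - R\right) R\right) + 428 = \left(R^{2} + 0 R\right) + 428 = \left(R^{2} + 0\right) + 428 = R^{2} + 428 = 428 + R^{2}$)
$- \frac{486447}{141586} + \frac{r{\left(-298 \right)}}{H{\left(C \right)}} = - \frac{486447}{141586} + \frac{581 - -298}{428 + 116^{2}} = \left(-486447\right) \frac{1}{141586} + \frac{581 + 298}{428 + 13456} = - \frac{486447}{141586} + \frac{879}{13884} = - \frac{486447}{141586} + 879 \cdot \frac{1}{13884} = - \frac{486447}{141586} + \frac{293}{4628} = - \frac{1104896009}{327630004}$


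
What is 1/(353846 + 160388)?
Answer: 1/514234 ≈ 1.9446e-6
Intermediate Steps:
1/(353846 + 160388) = 1/514234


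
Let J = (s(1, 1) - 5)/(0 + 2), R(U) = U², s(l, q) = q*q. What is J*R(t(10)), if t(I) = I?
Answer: -200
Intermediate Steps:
s(l, q) = q²
J = -2 (J = (1² - 5)/(0 + 2) = (1 - 5)/2 = -4*½ = -2)
J*R(t(10)) = -2*10² = -2*100 = -200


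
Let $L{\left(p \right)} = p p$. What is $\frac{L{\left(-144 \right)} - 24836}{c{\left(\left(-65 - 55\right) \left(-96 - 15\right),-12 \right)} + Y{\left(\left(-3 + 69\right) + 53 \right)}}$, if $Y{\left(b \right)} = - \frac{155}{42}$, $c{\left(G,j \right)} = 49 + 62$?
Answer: $- \frac{172200}{4507} \approx -38.207$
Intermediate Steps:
$c{\left(G,j \right)} = 111$
$L{\left(p \right)} = p^{2}$
$Y{\left(b \right)} = - \frac{155}{42}$ ($Y{\left(b \right)} = \left(-155\right) \frac{1}{42} = - \frac{155}{42}$)
$\frac{L{\left(-144 \right)} - 24836}{c{\left(\left(-65 - 55\right) \left(-96 - 15\right),-12 \right)} + Y{\left(\left(-3 + 69\right) + 53 \right)}} = \frac{\left(-144\right)^{2} - 24836}{111 - \frac{155}{42}} = \frac{20736 - 24836}{\frac{4507}{42}} = \left(-4100\right) \frac{42}{4507} = - \frac{172200}{4507}$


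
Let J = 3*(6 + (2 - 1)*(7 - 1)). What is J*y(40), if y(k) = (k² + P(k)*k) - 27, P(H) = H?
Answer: 114228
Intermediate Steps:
y(k) = -27 + 2*k² (y(k) = (k² + k*k) - 27 = (k² + k²) - 27 = 2*k² - 27 = -27 + 2*k²)
J = 36 (J = 3*(6 + 1*6) = 3*(6 + 6) = 3*12 = 36)
J*y(40) = 36*(-27 + 2*40²) = 36*(-27 + 2*1600) = 36*(-27 + 3200) = 36*3173 = 114228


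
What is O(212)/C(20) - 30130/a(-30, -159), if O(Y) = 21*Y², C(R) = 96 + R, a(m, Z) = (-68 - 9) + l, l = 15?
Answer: 7751521/899 ≈ 8622.4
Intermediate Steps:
a(m, Z) = -62 (a(m, Z) = (-68 - 9) + 15 = -77 + 15 = -62)
O(212)/C(20) - 30130/a(-30, -159) = (21*212²)/(96 + 20) - 30130/(-62) = (21*44944)/116 - 30130*(-1/62) = 943824*(1/116) + 15065/31 = 235956/29 + 15065/31 = 7751521/899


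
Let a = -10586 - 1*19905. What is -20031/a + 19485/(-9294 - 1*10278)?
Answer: -67356801/198923284 ≈ -0.33861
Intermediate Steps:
a = -30491 (a = -10586 - 19905 = -30491)
-20031/a + 19485/(-9294 - 1*10278) = -20031/(-30491) + 19485/(-9294 - 1*10278) = -20031*(-1/30491) + 19485/(-9294 - 10278) = 20031/30491 + 19485/(-19572) = 20031/30491 + 19485*(-1/19572) = 20031/30491 - 6495/6524 = -67356801/198923284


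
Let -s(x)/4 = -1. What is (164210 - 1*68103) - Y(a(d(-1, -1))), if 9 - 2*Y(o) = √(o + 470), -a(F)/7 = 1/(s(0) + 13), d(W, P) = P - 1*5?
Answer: 192205/2 + 3*√15079/34 ≈ 96113.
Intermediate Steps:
d(W, P) = -5 + P (d(W, P) = P - 5 = -5 + P)
s(x) = 4 (s(x) = -4*(-1) = 4)
a(F) = -7/17 (a(F) = -7/(4 + 13) = -7/17)
Y(o) = 9/2 - √(470 + o)/2 (Y(o) = 9/2 - √(o + 470)/2 = 9/2 - √(470 + o)/2)
(164210 - 1*68103) - Y(a(d(-1, -1))) = (164210 - 1*68103) - (9/2 - √(470 - 7/17)/2) = (164210 - 68103) - (9/2 - 3*√15079/34) = 96107 - (9/2 - 3*√15079/34) = 96107 + (-9/2 + 3*√15079/34) = 192205/2 + 3*√15079/34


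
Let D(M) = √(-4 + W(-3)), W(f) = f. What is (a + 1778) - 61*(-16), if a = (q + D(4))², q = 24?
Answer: 3323 + 48*I*√7 ≈ 3323.0 + 127.0*I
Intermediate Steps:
D(M) = I*√7 (D(M) = √(-4 - 3) = √(-7) = I*√7)
a = (24 + I*√7)² ≈ 569.0 + 127.0*I
(a + 1778) - 61*(-16) = ((24 + I*√7)² + 1778) - 61*(-16) = (1778 + (24 + I*√7)²) + 976 = 2754 + (24 + I*√7)²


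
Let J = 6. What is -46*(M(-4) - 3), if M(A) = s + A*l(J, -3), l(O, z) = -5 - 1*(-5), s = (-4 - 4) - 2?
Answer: 598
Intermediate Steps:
s = -10 (s = -8 - 2 = -10)
l(O, z) = 0 (l(O, z) = -5 + 5 = 0)
M(A) = -10 (M(A) = -10 + A*0 = -10 + 0 = -10)
-46*(M(-4) - 3) = -46*(-10 - 3) = -46*(-13) = 598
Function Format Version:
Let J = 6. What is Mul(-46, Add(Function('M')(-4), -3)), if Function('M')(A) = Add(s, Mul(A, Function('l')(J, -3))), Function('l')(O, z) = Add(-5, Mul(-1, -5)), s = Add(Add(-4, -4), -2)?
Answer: 598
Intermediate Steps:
s = -10 (s = Add(-8, -2) = -10)
Function('l')(O, z) = 0 (Function('l')(O, z) = Add(-5, 5) = 0)
Function('M')(A) = -10 (Function('M')(A) = Add(-10, Mul(A, 0)) = Add(-10, 0) = -10)
Mul(-46, Add(Function('M')(-4), -3)) = Mul(-46, Add(-10, -3)) = Mul(-46, -13) = 598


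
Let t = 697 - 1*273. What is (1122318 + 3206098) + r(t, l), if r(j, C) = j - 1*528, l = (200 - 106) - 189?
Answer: 4328312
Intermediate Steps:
t = 424 (t = 697 - 273 = 424)
l = -95 (l = 94 - 189 = -95)
r(j, C) = -528 + j (r(j, C) = j - 528 = -528 + j)
(1122318 + 3206098) + r(t, l) = (1122318 + 3206098) + (-528 + 424) = 4328416 - 104 = 4328312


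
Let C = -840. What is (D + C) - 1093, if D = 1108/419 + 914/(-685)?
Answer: -554423981/287015 ≈ -1931.7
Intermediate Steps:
D = 376014/287015 (D = 1108*(1/419) + 914*(-1/685) = 1108/419 - 914/685 = 376014/287015 ≈ 1.3101)
(D + C) - 1093 = (376014/287015 - 840) - 1093 = -240716586/287015 - 1093 = -554423981/287015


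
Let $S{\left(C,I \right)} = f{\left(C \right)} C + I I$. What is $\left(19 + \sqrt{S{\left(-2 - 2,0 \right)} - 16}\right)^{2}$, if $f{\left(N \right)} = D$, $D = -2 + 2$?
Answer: $345 + 152 i \approx 345.0 + 152.0 i$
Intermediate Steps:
$D = 0$
$f{\left(N \right)} = 0$
$S{\left(C,I \right)} = I^{2}$ ($S{\left(C,I \right)} = 0 C + I I = 0 + I^{2} = I^{2}$)
$\left(19 + \sqrt{S{\left(-2 - 2,0 \right)} - 16}\right)^{2} = \left(19 + \sqrt{0^{2} - 16}\right)^{2} = \left(19 + \sqrt{0 - 16}\right)^{2} = \left(19 + \sqrt{-16}\right)^{2} = \left(19 + 4 i\right)^{2}$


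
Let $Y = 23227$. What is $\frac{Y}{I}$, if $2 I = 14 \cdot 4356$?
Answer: $\frac{23227}{30492} \approx 0.76174$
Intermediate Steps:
$I = 30492$ ($I = \frac{14 \cdot 4356}{2} = \frac{1}{2} \cdot 60984 = 30492$)
$\frac{Y}{I} = \frac{23227}{30492}$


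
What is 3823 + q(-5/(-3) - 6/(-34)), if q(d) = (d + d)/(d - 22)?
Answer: 982464/257 ≈ 3822.8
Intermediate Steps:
q(d) = 2*d/(-22 + d) (q(d) = (2*d)/(-22 + d) = 2*d/(-22 + d))
3823 + q(-5/(-3) - 6/(-34)) = 3823 + 2*(-5/(-3) - 6/(-34))/(-22 + (-5/(-3) - 6/(-34))) = 3823 + 2*(-5*(-⅓) - 6*(-1/34))/(-22 + (-5*(-⅓) - 6*(-1/34))) = 3823 + 2*(5/3 + 3/17)/(-22 + (5/3 + 3/17)) = 3823 + 2*(94/51)/(-22 + 94/51) = 3823 + 2*(94/51)/(-1028/51) = 3823 + 2*(94/51)*(-51/1028) = 3823 - 47/257 = 982464/257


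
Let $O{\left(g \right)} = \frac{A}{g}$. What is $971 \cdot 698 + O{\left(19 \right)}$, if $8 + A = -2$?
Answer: $\frac{12877392}{19} \approx 6.7776 \cdot 10^{5}$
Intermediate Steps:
$A = -10$ ($A = -8 - 2 = -10$)
$O{\left(g \right)} = - \frac{10}{g}$
$971 \cdot 698 + O{\left(19 \right)} = 971 \cdot 698 - \frac{10}{19} = 677758 - \frac{10}{19} = \frac{12877392}{19}$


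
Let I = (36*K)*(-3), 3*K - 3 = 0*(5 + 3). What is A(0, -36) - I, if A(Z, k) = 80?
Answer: 188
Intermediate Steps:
K = 1 (K = 1 + (0*(5 + 3))/3 = 1 + (0*8)/3 = 1 + (1/3)*0 = 1 + 0 = 1)
I = -108 (I = (36*1)*(-3) = 36*(-3) = -108)
A(0, -36) - I = 80 - 1*(-108) = 80 + 108 = 188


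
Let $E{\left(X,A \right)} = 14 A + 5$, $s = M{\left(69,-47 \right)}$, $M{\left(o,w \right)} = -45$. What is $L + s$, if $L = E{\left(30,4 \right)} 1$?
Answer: $16$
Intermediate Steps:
$s = -45$
$E{\left(X,A \right)} = 5 + 14 A$
$L = 61$ ($L = \left(5 + 14 \cdot 4\right) 1 = \left(5 + 56\right) 1 = 61 \cdot 1 = 61$)
$L + s = 61 - 45 = 16$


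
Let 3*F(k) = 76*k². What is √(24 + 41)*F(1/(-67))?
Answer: 76*√65/13467 ≈ 0.045499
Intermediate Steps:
F(k) = 76*k²/3 (F(k) = (76*k²)/3 = 76*k²/3)
√(24 + 41)*F(1/(-67)) = √(24 + 41)*(76*(1/(-67))²/3) = √65*(76*(-1/67)²/3) = √65*((76/3)*(1/4489)) = √65*(76/13467) = 76*√65/13467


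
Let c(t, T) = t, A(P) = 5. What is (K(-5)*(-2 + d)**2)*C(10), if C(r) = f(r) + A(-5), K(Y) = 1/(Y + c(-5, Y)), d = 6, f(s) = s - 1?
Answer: -112/5 ≈ -22.400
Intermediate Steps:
f(s) = -1 + s
K(Y) = 1/(-5 + Y) (K(Y) = 1/(Y - 5) = 1/(-5 + Y))
C(r) = 4 + r (C(r) = (-1 + r) + 5 = 4 + r)
(K(-5)*(-2 + d)**2)*C(10) = ((-2 + 6)**2/(-5 - 5))*(4 + 10) = (4**2/(-10))*14 = -1/10*16*14 = -8/5*14 = -112/5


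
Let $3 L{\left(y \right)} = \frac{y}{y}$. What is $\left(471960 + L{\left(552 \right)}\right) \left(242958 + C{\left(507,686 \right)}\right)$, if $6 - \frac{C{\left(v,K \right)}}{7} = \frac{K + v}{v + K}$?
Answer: $\frac{344049171833}{3} \approx 1.1468 \cdot 10^{11}$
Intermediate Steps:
$L{\left(y \right)} = \frac{1}{3}$ ($L{\left(y \right)} = \frac{y \frac{1}{y}}{3} = \frac{1}{3} \cdot 1 = \frac{1}{3}$)
$C{\left(v,K \right)} = 35$ ($C{\left(v,K \right)} = 42 - 7 \frac{K + v}{v + K} = 42 - 7 \frac{K + v}{K + v} = 42 - 7 = 35$)
$\left(471960 + L{\left(552 \right)}\right) \left(242958 + C{\left(507,686 \right)}\right) = \left(471960 + \frac{1}{3}\right) \left(242958 + 35\right) = \frac{1415881}{3} \cdot 242993 = \frac{344049171833}{3}$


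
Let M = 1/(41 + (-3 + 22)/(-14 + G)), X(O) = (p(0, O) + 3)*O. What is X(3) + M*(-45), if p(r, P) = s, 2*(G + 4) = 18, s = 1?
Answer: 759/70 ≈ 10.843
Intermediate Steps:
G = 5 (G = -4 + (1/2)*18 = -4 + 9 = 5)
p(r, P) = 1
X(O) = 4*O (X(O) = (1 + 3)*O = 4*O)
M = 9/350 (M = 1/(41 + (-3 + 22)/(-14 + 5)) = 1/(41 + 19/(-9)) = 1/(41 + 19*(-1/9)) = 1/(41 - 19/9) = 1/(350/9) = 9/350 ≈ 0.025714)
X(3) + M*(-45) = 4*3 + (9/350)*(-45) = 12 - 81/70 = 759/70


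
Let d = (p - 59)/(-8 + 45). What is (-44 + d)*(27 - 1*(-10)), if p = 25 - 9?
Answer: -1671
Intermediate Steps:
p = 16
d = -43/37 (d = (16 - 59)/(-8 + 45) = -43/37 ≈ -1.1622)
(-44 + d)*(27 - 1*(-10)) = (-44 - 43/37)*(27 - 1*(-10)) = -1671*(27 + 10)/37 = -1671/37*37 = -1671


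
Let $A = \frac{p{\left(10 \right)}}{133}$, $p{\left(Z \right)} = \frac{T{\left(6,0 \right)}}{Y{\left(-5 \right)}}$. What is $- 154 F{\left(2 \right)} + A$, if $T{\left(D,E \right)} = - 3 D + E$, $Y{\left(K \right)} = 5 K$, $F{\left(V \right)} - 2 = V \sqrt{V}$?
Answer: $- \frac{1024082}{3325} - 308 \sqrt{2} \approx -743.57$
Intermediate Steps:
$F{\left(V \right)} = 2 + V^{\frac{3}{2}}$ ($F{\left(V \right)} = 2 + V \sqrt{V} = 2 + V^{\frac{3}{2}}$)
$T{\left(D,E \right)} = E - 3 D$
$p{\left(Z \right)} = \frac{18}{25}$ ($p{\left(Z \right)} = \frac{0 - 18}{5 \left(-5\right)} = \frac{0 - 18}{-25} = \left(-18\right) \left(- \frac{1}{25}\right) = \frac{18}{25}$)
$A = \frac{18}{3325}$ ($A = \frac{18}{25 \cdot 133} = \frac{18}{25} \cdot \frac{1}{133} = \frac{18}{3325} \approx 0.0054135$)
$- 154 F{\left(2 \right)} + A = - 154 \left(2 + 2^{\frac{3}{2}}\right) + \frac{18}{3325} = - 154 \left(2 + 2 \sqrt{2}\right) + \frac{18}{3325} = \left(-308 - 308 \sqrt{2}\right) + \frac{18}{3325} = - \frac{1024082}{3325} - 308 \sqrt{2}$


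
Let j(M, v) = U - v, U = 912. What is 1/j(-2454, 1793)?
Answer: -1/881 ≈ -0.0011351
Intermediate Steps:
j(M, v) = 912 - v
1/j(-2454, 1793) = 1/(912 - 1*1793) = 1/(912 - 1793) = 1/(-881) = -1/881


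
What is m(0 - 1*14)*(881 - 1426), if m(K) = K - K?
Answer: 0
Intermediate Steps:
m(K) = 0
m(0 - 1*14)*(881 - 1426) = 0*(881 - 1426) = 0*(-545) = 0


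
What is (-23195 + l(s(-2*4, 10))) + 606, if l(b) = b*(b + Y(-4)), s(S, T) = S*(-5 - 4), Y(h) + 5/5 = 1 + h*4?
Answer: -18557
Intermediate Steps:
Y(h) = 4*h (Y(h) = -1 + (1 + h*4) = -1 + (1 + 4*h) = 4*h)
s(S, T) = -9*S (s(S, T) = S*(-9) = -9*S)
l(b) = b*(-16 + b) (l(b) = b*(b + 4*(-4)) = b*(b - 16) = b*(-16 + b))
(-23195 + l(s(-2*4, 10))) + 606 = (-23195 + (-(-18)*4)*(-16 - (-18)*4)) + 606 = (-23195 + (-9*(-8))*(-16 - 9*(-8))) + 606 = (-23195 + 72*(-16 + 72)) + 606 = (-23195 + 72*56) + 606 = (-23195 + 4032) + 606 = -19163 + 606 = -18557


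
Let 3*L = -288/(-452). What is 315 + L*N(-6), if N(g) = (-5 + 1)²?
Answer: 35979/113 ≈ 318.40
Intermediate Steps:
L = 24/113 (L = (-288/(-452))/3 = (-288*(-1/452))/3 = (⅓)*(72/113) = 24/113 ≈ 0.21239)
N(g) = 16 (N(g) = (-4)² = 16)
315 + L*N(-6) = 315 + (24/113)*16 = 315 + 384/113 = 35979/113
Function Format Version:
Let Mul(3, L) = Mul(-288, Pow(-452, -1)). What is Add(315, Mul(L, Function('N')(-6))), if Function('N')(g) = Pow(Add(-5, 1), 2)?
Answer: Rational(35979, 113) ≈ 318.40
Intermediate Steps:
L = Rational(24, 113) (L = Mul(Rational(1, 3), Mul(-288, Pow(-452, -1))) = Mul(Rational(1, 3), Mul(-288, Rational(-1, 452))) = Mul(Rational(1, 3), Rational(72, 113)) = Rational(24, 113) ≈ 0.21239)
Function('N')(g) = 16 (Function('N')(g) = Pow(-4, 2) = 16)
Add(315, Mul(L, Function('N')(-6))) = Add(315, Mul(Rational(24, 113), 16)) = Add(315, Rational(384, 113)) = Rational(35979, 113)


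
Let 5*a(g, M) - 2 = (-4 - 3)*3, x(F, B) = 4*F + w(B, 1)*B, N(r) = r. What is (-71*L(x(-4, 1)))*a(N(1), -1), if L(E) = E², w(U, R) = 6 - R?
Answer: 163229/5 ≈ 32646.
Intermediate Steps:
x(F, B) = 4*F + 5*B (x(F, B) = 4*F + (6 - 1*1)*B = 4*F + (6 - 1)*B = 4*F + 5*B)
a(g, M) = -19/5 (a(g, M) = ⅖ + ((-4 - 3)*3)/5 = ⅖ + (-7*3)/5 = ⅖ + (⅕)*(-21) = ⅖ - 21/5 = -19/5)
(-71*L(x(-4, 1)))*a(N(1), -1) = -71*(4*(-4) + 5*1)²*(-19/5) = -71*(-16 + 5)²*(-19/5) = -71*(-11)²*(-19/5) = -71*121*(-19/5) = -8591*(-19/5) = 163229/5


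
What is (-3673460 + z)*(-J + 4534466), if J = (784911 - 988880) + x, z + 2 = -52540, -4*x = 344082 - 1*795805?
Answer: -34469276173017/2 ≈ -1.7235e+13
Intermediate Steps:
x = 451723/4 (x = -(344082 - 1*795805)/4 = -(344082 - 795805)/4 = -¼*(-451723) = 451723/4 ≈ 1.1293e+5)
z = -52542 (z = -2 - 52540 = -52542)
J = -364153/4 (J = (784911 - 988880) + 451723/4 = -203969 + 451723/4 = -364153/4 ≈ -91038.)
(-3673460 + z)*(-J + 4534466) = (-3673460 - 52542)*(-1*(-364153/4) + 4534466) = -3726002*(364153/4 + 4534466) = -3726002*18502017/4 = -34469276173017/2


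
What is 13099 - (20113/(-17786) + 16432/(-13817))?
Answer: 3219638433911/245749162 ≈ 13101.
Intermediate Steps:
13099 - (20113/(-17786) + 16432/(-13817)) = 13099 - (20113*(-1/17786) + 16432*(-1/13817)) = 13099 - (-20113/17786 - 16432/13817) = 13099 - 1*(-570160873/245749162) = 13099 + 570160873/245749162 = 3219638433911/245749162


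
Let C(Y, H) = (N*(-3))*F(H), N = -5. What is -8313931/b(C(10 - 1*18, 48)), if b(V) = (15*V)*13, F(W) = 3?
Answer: -8313931/8775 ≈ -947.46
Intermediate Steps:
C(Y, H) = 45 (C(Y, H) = -5*(-3)*3 = 15*3 = 45)
b(V) = 195*V
-8313931/b(C(10 - 1*18, 48)) = -8313931/(195*45) = -8313931/8775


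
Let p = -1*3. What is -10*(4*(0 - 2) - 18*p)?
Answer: -460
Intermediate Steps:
p = -3
-10*(4*(0 - 2) - 18*p) = -10*(4*(0 - 2) - 18*(-3)) = -10*(4*(-2) + 54) = -10*(-8 + 54) = -10*46 = -460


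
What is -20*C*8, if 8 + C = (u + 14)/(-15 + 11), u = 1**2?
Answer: 1880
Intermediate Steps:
u = 1
C = -47/4 (C = -8 + (1 + 14)/(-15 + 11) = -8 + 15/(-4) = -8 + 15*(-1/4) = -8 - 15/4 = -47/4 ≈ -11.750)
-20*C*8 = -(-235)*8 = -20*(-94) = 1880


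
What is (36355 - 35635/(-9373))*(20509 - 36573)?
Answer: -5474467427200/9373 ≈ -5.8407e+8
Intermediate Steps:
(36355 - 35635/(-9373))*(20509 - 36573) = (36355 - 35635*(-1/9373))*(-16064) = (36355 + 35635/9373)*(-16064) = (340791050/9373)*(-16064) = -5474467427200/9373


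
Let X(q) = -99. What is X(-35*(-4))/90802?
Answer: -99/90802 ≈ -0.0010903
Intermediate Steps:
X(-35*(-4))/90802 = -99/90802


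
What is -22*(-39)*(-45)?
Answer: -38610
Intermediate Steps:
-22*(-39)*(-45) = 858*(-45) = -38610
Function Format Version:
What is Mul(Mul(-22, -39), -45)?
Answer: -38610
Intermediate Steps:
Mul(Mul(-22, -39), -45) = Mul(858, -45) = -38610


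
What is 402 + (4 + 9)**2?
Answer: 571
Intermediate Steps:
402 + (4 + 9)**2 = 402 + 13**2 = 402 + 169 = 571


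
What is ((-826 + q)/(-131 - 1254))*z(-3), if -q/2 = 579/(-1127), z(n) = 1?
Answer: 929744/1560895 ≈ 0.59565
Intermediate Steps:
q = 1158/1127 (q = -1158/(-1127) = -1158*(-1)/1127 = -2*(-579/1127) = 1158/1127 ≈ 1.0275)
((-826 + q)/(-131 - 1254))*z(-3) = ((-826 + 1158/1127)/(-131 - 1254))*1 = -929744/1127/(-1385)*1 = -929744/1127*(-1/1385)*1 = (929744/1560895)*1 = 929744/1560895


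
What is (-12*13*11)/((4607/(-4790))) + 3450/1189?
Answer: 9789046110/5477723 ≈ 1787.1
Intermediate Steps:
(-12*13*11)/((4607/(-4790))) + 3450/1189 = (-156*11)/((4607*(-1/4790))) + 3450*(1/1189) = -1716/(-4607/4790) + 3450/1189 = -1716*(-4790/4607) + 3450/1189 = 8219640/4607 + 3450/1189 = 9789046110/5477723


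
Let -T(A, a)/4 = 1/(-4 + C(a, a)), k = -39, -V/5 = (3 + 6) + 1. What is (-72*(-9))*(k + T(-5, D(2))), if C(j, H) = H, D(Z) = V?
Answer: -25224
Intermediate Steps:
V = -50 (V = -5*((3 + 6) + 1) = -5*(9 + 1) = -5*10 = -50)
D(Z) = -50
T(A, a) = -4/(-4 + a)
(-72*(-9))*(k + T(-5, D(2))) = (-72*(-9))*(-39 - 4/(-4 - 50)) = 648*(-39 - 4/(-54)) = 648*(-39 - 4*(-1/54)) = 648*(-39 + 2/27) = 648*(-1051/27) = -25224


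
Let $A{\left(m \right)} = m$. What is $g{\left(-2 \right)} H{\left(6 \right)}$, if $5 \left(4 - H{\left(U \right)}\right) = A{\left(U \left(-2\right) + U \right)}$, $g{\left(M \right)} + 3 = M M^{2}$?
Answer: $- \frac{286}{5} \approx -57.2$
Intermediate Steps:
$g{\left(M \right)} = -3 + M^{3}$ ($g{\left(M \right)} = -3 + M M^{2} = -3 + M^{3}$)
$H{\left(U \right)} = 4 + \frac{U}{5}$ ($H{\left(U \right)} = 4 - \frac{U \left(-2\right) + U}{5} = 4 - \frac{- 2 U + U}{5} = 4 - \frac{\left(-1\right) U}{5} = 4 + \frac{U}{5}$)
$g{\left(-2 \right)} H{\left(6 \right)} = \left(-3 + \left(-2\right)^{3}\right) \left(4 + \frac{1}{5} \cdot 6\right) = \left(-3 - 8\right) \left(4 + \frac{6}{5}\right) = \left(-11\right) \frac{26}{5} = - \frac{286}{5}$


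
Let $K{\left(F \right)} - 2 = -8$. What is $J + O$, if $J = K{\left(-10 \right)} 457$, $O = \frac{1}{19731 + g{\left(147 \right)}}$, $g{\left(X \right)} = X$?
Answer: $- \frac{54505475}{19878} \approx -2742.0$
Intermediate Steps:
$K{\left(F \right)} = -6$ ($K{\left(F \right)} = 2 - 8 = -6$)
$O = \frac{1}{19878}$ ($O = \frac{1}{19731 + 147} = \frac{1}{19878} \approx 5.0307 \cdot 10^{-5}$)
$J = -2742$ ($J = \left(-6\right) 457 = -2742$)
$J + O = -2742 + \frac{1}{19878} = - \frac{54505475}{19878}$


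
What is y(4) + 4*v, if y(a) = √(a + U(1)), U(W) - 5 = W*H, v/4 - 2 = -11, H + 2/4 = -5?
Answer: -144 + √14/2 ≈ -142.13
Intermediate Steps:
H = -11/2 (H = -½ - 5 = -11/2 ≈ -5.5000)
v = -36 (v = 8 + 4*(-11) = 8 - 44 = -36)
U(W) = 5 - 11*W/2 (U(W) = 5 + W*(-11/2) = 5 - 11*W/2)
y(a) = √(-½ + a) (y(a) = √(a + (5 - 11/2*1)) = √(a + (5 - 11/2)) = √(a - ½) = √(-½ + a))
y(4) + 4*v = √(-2 + 4*4)/2 + 4*(-36) = √(-2 + 16)/2 - 144 = √14/2 - 144 = -144 + √14/2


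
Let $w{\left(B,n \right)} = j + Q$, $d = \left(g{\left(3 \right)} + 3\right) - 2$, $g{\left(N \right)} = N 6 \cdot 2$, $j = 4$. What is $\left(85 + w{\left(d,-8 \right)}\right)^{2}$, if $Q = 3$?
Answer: $8464$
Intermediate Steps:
$g{\left(N \right)} = 12 N$ ($g{\left(N \right)} = 6 N 2 = 12 N$)
$d = 37$ ($d = \left(12 \cdot 3 + 3\right) - 2 = \left(36 + 3\right) - 2 = 39 - 2 = 37$)
$w{\left(B,n \right)} = 7$ ($w{\left(B,n \right)} = 4 + 3 = 7$)
$\left(85 + w{\left(d,-8 \right)}\right)^{2} = \left(85 + 7\right)^{2} = 92^{2} = 8464$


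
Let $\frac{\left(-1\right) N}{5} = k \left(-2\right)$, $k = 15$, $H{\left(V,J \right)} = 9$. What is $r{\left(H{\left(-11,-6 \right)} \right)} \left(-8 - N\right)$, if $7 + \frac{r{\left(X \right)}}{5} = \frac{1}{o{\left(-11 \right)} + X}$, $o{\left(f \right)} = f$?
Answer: $5925$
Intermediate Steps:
$r{\left(X \right)} = -35 + \frac{5}{-11 + X}$
$N = 150$ ($N = - 5 \cdot 15 \left(-2\right) = \left(-5\right) \left(-30\right) = 150$)
$r{\left(H{\left(-11,-6 \right)} \right)} \left(-8 - N\right) = \frac{5 \left(78 - 63\right)}{-11 + 9} \left(-8 - 150\right) = \frac{5 \left(78 - 63\right)}{-2} \left(-8 - 150\right) = 5 \left(- \frac{1}{2}\right) 15 \left(-158\right) = \left(- \frac{75}{2}\right) \left(-158\right) = 5925$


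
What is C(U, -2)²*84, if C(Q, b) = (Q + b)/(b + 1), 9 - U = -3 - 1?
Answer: 10164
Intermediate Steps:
U = 13 (U = 9 - (-3 - 1) = 9 - 1*(-4) = 9 + 4 = 13)
C(Q, b) = (Q + b)/(1 + b)
C(U, -2)²*84 = ((13 - 2)/(1 - 2))²*84 = (11/(-1))²*84 = (-1*11)²*84 = (-11)²*84 = 121*84 = 10164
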